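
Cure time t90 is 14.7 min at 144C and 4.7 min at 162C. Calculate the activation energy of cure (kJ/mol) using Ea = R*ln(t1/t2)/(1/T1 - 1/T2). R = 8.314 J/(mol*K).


T1 = 417.15 K, T2 = 435.15 K
1/T1 - 1/T2 = 9.9161e-05
ln(t1/t2) = ln(14.7/4.7) = 1.1403
Ea = 8.314 * 1.1403 / 9.9161e-05 = 95605.3414 J/mol
Ea = 95.61 kJ/mol

95.61 kJ/mol


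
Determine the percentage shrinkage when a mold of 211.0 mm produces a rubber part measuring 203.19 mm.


Shrinkage = (mold - part) / mold * 100
= (211.0 - 203.19) / 211.0 * 100
= 7.81 / 211.0 * 100
= 3.7%

3.7%


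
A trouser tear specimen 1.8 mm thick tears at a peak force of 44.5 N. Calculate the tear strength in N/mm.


Tear strength = force / thickness
= 44.5 / 1.8
= 24.72 N/mm

24.72 N/mm


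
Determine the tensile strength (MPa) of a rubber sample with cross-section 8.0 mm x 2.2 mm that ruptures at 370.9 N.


Area = width * thickness = 8.0 * 2.2 = 17.6 mm^2
TS = force / area = 370.9 / 17.6 = 21.07 MPa

21.07 MPa


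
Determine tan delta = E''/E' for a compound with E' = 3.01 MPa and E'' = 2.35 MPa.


tan delta = E'' / E'
= 2.35 / 3.01
= 0.7807

tan delta = 0.7807


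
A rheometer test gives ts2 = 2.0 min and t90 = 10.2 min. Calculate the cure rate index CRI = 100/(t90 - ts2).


CRI = 100 / (t90 - ts2)
= 100 / (10.2 - 2.0)
= 100 / 8.2
= 12.2 min^-1

12.2 min^-1


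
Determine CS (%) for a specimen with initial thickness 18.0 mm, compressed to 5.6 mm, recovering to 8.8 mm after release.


CS = (t0 - recovered) / (t0 - ts) * 100
= (18.0 - 8.8) / (18.0 - 5.6) * 100
= 9.2 / 12.4 * 100
= 74.2%

74.2%


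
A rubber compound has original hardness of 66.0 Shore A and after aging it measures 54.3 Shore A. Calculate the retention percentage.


Retention = aged / original * 100
= 54.3 / 66.0 * 100
= 82.3%

82.3%


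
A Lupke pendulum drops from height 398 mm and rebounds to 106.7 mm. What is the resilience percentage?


Resilience = h_rebound / h_drop * 100
= 106.7 / 398 * 100
= 26.8%

26.8%


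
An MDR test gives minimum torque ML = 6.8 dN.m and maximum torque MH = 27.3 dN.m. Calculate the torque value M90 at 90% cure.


M90 = ML + 0.9 * (MH - ML)
M90 = 6.8 + 0.9 * (27.3 - 6.8)
M90 = 6.8 + 0.9 * 20.5
M90 = 25.25 dN.m

25.25 dN.m


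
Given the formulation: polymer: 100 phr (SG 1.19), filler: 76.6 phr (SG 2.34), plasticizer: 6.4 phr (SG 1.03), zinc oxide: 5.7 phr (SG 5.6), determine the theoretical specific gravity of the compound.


Sum of weights = 188.7
Volume contributions:
  polymer: 100/1.19 = 84.0336
  filler: 76.6/2.34 = 32.7350
  plasticizer: 6.4/1.03 = 6.2136
  zinc oxide: 5.7/5.6 = 1.0179
Sum of volumes = 124.0001
SG = 188.7 / 124.0001 = 1.522

SG = 1.522


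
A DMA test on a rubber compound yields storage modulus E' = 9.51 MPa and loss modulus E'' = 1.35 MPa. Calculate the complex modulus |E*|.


|E*| = sqrt(E'^2 + E''^2)
= sqrt(9.51^2 + 1.35^2)
= sqrt(90.4401 + 1.8225)
= 9.605 MPa

9.605 MPa


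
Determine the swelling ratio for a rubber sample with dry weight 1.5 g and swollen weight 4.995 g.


Q = W_swollen / W_dry
Q = 4.995 / 1.5
Q = 3.33

Q = 3.33


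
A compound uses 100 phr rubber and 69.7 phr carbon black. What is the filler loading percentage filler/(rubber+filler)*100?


Filler % = filler / (rubber + filler) * 100
= 69.7 / (100 + 69.7) * 100
= 69.7 / 169.7 * 100
= 41.07%

41.07%


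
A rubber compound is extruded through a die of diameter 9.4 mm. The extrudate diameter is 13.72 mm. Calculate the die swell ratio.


Die swell ratio = D_extrudate / D_die
= 13.72 / 9.4
= 1.46

Die swell = 1.46


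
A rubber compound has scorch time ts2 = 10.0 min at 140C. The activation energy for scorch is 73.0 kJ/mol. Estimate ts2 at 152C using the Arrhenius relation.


Convert temperatures: T1 = 140 + 273.15 = 413.15 K, T2 = 152 + 273.15 = 425.15 K
ts2_new = 10.0 * exp(73000 / 8.314 * (1/425.15 - 1/413.15))
1/T2 - 1/T1 = -6.8317e-05
ts2_new = 5.49 min

5.49 min


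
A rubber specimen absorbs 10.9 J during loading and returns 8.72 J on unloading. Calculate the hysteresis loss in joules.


Hysteresis loss = loading - unloading
= 10.9 - 8.72
= 2.18 J

2.18 J


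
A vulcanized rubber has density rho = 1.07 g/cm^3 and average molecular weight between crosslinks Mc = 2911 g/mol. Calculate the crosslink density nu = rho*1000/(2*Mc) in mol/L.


nu = rho * 1000 / (2 * Mc)
nu = 1.07 * 1000 / (2 * 2911)
nu = 1070.0 / 5822
nu = 0.1838 mol/L

0.1838 mol/L


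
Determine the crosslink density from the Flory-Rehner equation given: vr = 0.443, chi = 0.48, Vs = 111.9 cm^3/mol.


ln(1 - vr) = ln(1 - 0.443) = -0.5852
Numerator = -((-0.5852) + 0.443 + 0.48 * 0.443^2) = 0.0480
Denominator = 111.9 * (0.443^(1/3) - 0.443/2) = 60.5172
nu = 0.0480 / 60.5172 = 7.9301e-04 mol/cm^3

7.9301e-04 mol/cm^3


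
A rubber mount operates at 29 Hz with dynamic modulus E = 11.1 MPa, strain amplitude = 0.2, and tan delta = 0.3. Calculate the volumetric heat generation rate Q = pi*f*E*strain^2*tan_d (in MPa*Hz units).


Q = pi * f * E * strain^2 * tan_d
= pi * 29 * 11.1 * 0.2^2 * 0.3
= pi * 29 * 11.1 * 0.0400 * 0.3
= 12.1353

Q = 12.1353


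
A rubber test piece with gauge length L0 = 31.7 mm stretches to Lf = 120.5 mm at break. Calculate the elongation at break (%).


Elongation = (Lf - L0) / L0 * 100
= (120.5 - 31.7) / 31.7 * 100
= 88.8 / 31.7 * 100
= 280.1%

280.1%


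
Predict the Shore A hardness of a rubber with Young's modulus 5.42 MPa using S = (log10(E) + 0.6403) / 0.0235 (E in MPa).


log10(E) = 0.0235*S - 0.6403  =>  S = (log10(E) + 0.6403) / 0.0235
log10(5.42) = 0.733999
S = (0.733999 + 0.6403) / 0.0235 = 1.374299 / 0.0235
S = 58.5

Shore A = 58.5


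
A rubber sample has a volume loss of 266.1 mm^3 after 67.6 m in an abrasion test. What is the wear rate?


Rate = volume_loss / distance
= 266.1 / 67.6
= 3.936 mm^3/m

3.936 mm^3/m


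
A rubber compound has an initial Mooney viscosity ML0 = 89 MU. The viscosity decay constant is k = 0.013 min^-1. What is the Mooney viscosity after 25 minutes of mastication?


ML = ML0 * exp(-k * t)
ML = 89 * exp(-0.013 * 25)
ML = 89 * 0.7225
ML = 64.3 MU

64.3 MU


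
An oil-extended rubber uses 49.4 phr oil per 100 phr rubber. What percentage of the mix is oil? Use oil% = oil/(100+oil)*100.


Oil % = oil / (100 + oil) * 100
= 49.4 / (100 + 49.4) * 100
= 49.4 / 149.4 * 100
= 33.07%

33.07%


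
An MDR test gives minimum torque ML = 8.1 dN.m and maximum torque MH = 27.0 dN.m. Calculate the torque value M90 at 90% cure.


M90 = ML + 0.9 * (MH - ML)
M90 = 8.1 + 0.9 * (27.0 - 8.1)
M90 = 8.1 + 0.9 * 18.9
M90 = 25.11 dN.m

25.11 dN.m


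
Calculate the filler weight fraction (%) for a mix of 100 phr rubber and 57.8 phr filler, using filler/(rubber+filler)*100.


Filler % = filler / (rubber + filler) * 100
= 57.8 / (100 + 57.8) * 100
= 57.8 / 157.8 * 100
= 36.63%

36.63%


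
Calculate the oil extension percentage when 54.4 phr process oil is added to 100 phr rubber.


Oil % = oil / (100 + oil) * 100
= 54.4 / (100 + 54.4) * 100
= 54.4 / 154.4 * 100
= 35.23%

35.23%


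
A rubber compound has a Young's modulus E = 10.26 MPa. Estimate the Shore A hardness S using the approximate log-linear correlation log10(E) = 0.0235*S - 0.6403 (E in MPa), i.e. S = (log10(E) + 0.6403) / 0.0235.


log10(E) = 0.0235*S - 0.6403  =>  S = (log10(E) + 0.6403) / 0.0235
log10(10.26) = 1.011147
S = (1.011147 + 0.6403) / 0.0235 = 1.651447 / 0.0235
S = 70.3

Shore A = 70.3


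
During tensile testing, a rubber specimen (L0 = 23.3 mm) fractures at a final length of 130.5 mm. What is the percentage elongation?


Elongation = (Lf - L0) / L0 * 100
= (130.5 - 23.3) / 23.3 * 100
= 107.2 / 23.3 * 100
= 460.1%

460.1%


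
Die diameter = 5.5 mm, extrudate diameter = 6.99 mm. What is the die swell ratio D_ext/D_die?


Die swell ratio = D_extrudate / D_die
= 6.99 / 5.5
= 1.271

Die swell = 1.271


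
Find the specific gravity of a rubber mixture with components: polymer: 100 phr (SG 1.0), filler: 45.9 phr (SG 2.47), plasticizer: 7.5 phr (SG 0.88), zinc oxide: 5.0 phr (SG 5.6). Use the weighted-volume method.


Sum of weights = 158.4
Volume contributions:
  polymer: 100/1.0 = 100.0000
  filler: 45.9/2.47 = 18.5830
  plasticizer: 7.5/0.88 = 8.5227
  zinc oxide: 5.0/5.6 = 0.8929
Sum of volumes = 127.9986
SG = 158.4 / 127.9986 = 1.238

SG = 1.238


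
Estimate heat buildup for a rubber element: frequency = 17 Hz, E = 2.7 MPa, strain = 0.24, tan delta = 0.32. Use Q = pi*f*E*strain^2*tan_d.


Q = pi * f * E * strain^2 * tan_d
= pi * 17 * 2.7 * 0.24^2 * 0.32
= pi * 17 * 2.7 * 0.0576 * 0.32
= 2.6579

Q = 2.6579


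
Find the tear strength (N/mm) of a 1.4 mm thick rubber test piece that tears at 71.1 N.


Tear strength = force / thickness
= 71.1 / 1.4
= 50.79 N/mm

50.79 N/mm


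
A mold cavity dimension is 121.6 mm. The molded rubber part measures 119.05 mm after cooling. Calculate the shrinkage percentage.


Shrinkage = (mold - part) / mold * 100
= (121.6 - 119.05) / 121.6 * 100
= 2.55 / 121.6 * 100
= 2.1%

2.1%


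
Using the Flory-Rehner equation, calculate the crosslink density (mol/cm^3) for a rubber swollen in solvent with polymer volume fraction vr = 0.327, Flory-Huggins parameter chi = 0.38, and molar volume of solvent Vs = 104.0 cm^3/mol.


ln(1 - vr) = ln(1 - 0.327) = -0.3960
Numerator = -((-0.3960) + 0.327 + 0.38 * 0.327^2) = 0.0284
Denominator = 104.0 * (0.327^(1/3) - 0.327/2) = 54.6460
nu = 0.0284 / 54.6460 = 5.1929e-04 mol/cm^3

5.1929e-04 mol/cm^3


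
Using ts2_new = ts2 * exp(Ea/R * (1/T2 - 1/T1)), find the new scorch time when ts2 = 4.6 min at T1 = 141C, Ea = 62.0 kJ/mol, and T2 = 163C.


Convert temperatures: T1 = 141 + 273.15 = 414.15 K, T2 = 163 + 273.15 = 436.15 K
ts2_new = 4.6 * exp(62000 / 8.314 * (1/436.15 - 1/414.15))
1/T2 - 1/T1 = -1.2179e-04
ts2_new = 1.85 min

1.85 min


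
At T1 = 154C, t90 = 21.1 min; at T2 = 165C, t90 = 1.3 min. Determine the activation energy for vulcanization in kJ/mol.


T1 = 427.15 K, T2 = 438.15 K
1/T1 - 1/T2 = 5.8775e-05
ln(t1/t2) = ln(21.1/1.3) = 2.7869
Ea = 8.314 * 2.7869 / 5.8775e-05 = 394224.2312 J/mol
Ea = 394.22 kJ/mol

394.22 kJ/mol


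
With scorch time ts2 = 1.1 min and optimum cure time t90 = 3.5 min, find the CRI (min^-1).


CRI = 100 / (t90 - ts2)
= 100 / (3.5 - 1.1)
= 100 / 2.4
= 41.67 min^-1

41.67 min^-1


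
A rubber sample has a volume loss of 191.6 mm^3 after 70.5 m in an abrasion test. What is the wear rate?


Rate = volume_loss / distance
= 191.6 / 70.5
= 2.718 mm^3/m

2.718 mm^3/m


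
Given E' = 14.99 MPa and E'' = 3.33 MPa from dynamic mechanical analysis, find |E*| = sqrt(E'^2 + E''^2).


|E*| = sqrt(E'^2 + E''^2)
= sqrt(14.99^2 + 3.33^2)
= sqrt(224.7001 + 11.0889)
= 15.355 MPa

15.355 MPa


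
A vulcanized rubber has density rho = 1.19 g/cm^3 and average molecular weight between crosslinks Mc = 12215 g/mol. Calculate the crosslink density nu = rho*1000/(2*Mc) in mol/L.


nu = rho * 1000 / (2 * Mc)
nu = 1.19 * 1000 / (2 * 12215)
nu = 1190.0 / 24430
nu = 0.0487 mol/L

0.0487 mol/L


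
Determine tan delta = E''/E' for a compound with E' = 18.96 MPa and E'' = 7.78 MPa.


tan delta = E'' / E'
= 7.78 / 18.96
= 0.4103

tan delta = 0.4103


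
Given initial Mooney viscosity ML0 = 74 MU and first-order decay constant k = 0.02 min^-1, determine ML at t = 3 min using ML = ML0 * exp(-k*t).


ML = ML0 * exp(-k * t)
ML = 74 * exp(-0.02 * 3)
ML = 74 * 0.9418
ML = 69.69 MU

69.69 MU


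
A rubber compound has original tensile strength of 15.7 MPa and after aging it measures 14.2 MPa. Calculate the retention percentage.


Retention = aged / original * 100
= 14.2 / 15.7 * 100
= 90.4%

90.4%


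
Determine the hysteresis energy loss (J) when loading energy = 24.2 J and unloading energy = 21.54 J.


Hysteresis loss = loading - unloading
= 24.2 - 21.54
= 2.66 J

2.66 J


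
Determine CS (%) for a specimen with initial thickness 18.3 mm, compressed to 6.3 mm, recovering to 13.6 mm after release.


CS = (t0 - recovered) / (t0 - ts) * 100
= (18.3 - 13.6) / (18.3 - 6.3) * 100
= 4.7 / 12.0 * 100
= 39.2%

39.2%


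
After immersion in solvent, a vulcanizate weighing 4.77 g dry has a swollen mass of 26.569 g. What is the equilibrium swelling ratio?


Q = W_swollen / W_dry
Q = 26.569 / 4.77
Q = 5.57

Q = 5.57


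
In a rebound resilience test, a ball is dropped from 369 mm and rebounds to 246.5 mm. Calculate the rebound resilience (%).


Resilience = h_rebound / h_drop * 100
= 246.5 / 369 * 100
= 66.8%

66.8%


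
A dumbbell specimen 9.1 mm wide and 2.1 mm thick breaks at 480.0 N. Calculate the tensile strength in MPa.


Area = width * thickness = 9.1 * 2.1 = 19.11 mm^2
TS = force / area = 480.0 / 19.11 = 25.12 MPa

25.12 MPa


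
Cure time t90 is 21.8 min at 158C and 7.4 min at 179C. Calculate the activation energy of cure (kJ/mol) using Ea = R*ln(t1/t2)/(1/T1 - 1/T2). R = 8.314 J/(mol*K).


T1 = 431.15 K, T2 = 452.15 K
1/T1 - 1/T2 = 1.0772e-04
ln(t1/t2) = ln(21.8/7.4) = 1.0804
Ea = 8.314 * 1.0804 / 1.0772e-04 = 83386.9854 J/mol
Ea = 83.39 kJ/mol

83.39 kJ/mol


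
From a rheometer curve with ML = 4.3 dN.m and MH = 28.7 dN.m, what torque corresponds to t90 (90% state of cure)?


M90 = ML + 0.9 * (MH - ML)
M90 = 4.3 + 0.9 * (28.7 - 4.3)
M90 = 4.3 + 0.9 * 24.4
M90 = 26.26 dN.m

26.26 dN.m


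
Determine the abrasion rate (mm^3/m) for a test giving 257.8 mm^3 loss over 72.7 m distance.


Rate = volume_loss / distance
= 257.8 / 72.7
= 3.546 mm^3/m

3.546 mm^3/m


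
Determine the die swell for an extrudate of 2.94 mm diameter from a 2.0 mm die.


Die swell ratio = D_extrudate / D_die
= 2.94 / 2.0
= 1.47

Die swell = 1.47


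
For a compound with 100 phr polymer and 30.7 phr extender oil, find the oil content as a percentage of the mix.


Oil % = oil / (100 + oil) * 100
= 30.7 / (100 + 30.7) * 100
= 30.7 / 130.7 * 100
= 23.49%

23.49%


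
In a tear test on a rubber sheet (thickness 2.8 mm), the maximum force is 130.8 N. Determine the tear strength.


Tear strength = force / thickness
= 130.8 / 2.8
= 46.71 N/mm

46.71 N/mm


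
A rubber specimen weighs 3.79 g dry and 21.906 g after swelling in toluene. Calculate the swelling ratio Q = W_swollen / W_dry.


Q = W_swollen / W_dry
Q = 21.906 / 3.79
Q = 5.78

Q = 5.78


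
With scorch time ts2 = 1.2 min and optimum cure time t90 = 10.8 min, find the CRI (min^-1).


CRI = 100 / (t90 - ts2)
= 100 / (10.8 - 1.2)
= 100 / 9.6
= 10.42 min^-1

10.42 min^-1


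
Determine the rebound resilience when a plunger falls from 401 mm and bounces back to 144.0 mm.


Resilience = h_rebound / h_drop * 100
= 144.0 / 401 * 100
= 35.9%

35.9%


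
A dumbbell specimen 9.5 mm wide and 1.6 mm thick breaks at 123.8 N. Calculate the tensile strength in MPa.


Area = width * thickness = 9.5 * 1.6 = 15.2 mm^2
TS = force / area = 123.8 / 15.2 = 8.14 MPa

8.14 MPa


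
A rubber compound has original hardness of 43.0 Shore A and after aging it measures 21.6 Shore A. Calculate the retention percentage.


Retention = aged / original * 100
= 21.6 / 43.0 * 100
= 50.2%

50.2%


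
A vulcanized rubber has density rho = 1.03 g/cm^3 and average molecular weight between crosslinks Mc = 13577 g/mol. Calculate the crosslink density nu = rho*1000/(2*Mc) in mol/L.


nu = rho * 1000 / (2 * Mc)
nu = 1.03 * 1000 / (2 * 13577)
nu = 1030.0 / 27154
nu = 0.0379 mol/L

0.0379 mol/L


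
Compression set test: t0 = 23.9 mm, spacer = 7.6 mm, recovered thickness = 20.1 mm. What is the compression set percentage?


CS = (t0 - recovered) / (t0 - ts) * 100
= (23.9 - 20.1) / (23.9 - 7.6) * 100
= 3.8 / 16.3 * 100
= 23.3%

23.3%


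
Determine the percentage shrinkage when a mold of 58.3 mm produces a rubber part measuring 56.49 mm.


Shrinkage = (mold - part) / mold * 100
= (58.3 - 56.49) / 58.3 * 100
= 1.81 / 58.3 * 100
= 3.1%

3.1%


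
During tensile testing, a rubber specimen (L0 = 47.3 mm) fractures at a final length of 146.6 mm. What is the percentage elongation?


Elongation = (Lf - L0) / L0 * 100
= (146.6 - 47.3) / 47.3 * 100
= 99.3 / 47.3 * 100
= 209.9%

209.9%


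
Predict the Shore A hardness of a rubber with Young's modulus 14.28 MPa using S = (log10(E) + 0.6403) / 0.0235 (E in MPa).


log10(E) = 0.0235*S - 0.6403  =>  S = (log10(E) + 0.6403) / 0.0235
log10(14.28) = 1.154728
S = (1.154728 + 0.6403) / 0.0235 = 1.795028 / 0.0235
S = 76.4

Shore A = 76.4


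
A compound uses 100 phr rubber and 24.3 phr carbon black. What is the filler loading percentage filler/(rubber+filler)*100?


Filler % = filler / (rubber + filler) * 100
= 24.3 / (100 + 24.3) * 100
= 24.3 / 124.3 * 100
= 19.55%

19.55%


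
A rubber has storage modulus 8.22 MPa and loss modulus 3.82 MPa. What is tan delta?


tan delta = E'' / E'
= 3.82 / 8.22
= 0.4647

tan delta = 0.4647


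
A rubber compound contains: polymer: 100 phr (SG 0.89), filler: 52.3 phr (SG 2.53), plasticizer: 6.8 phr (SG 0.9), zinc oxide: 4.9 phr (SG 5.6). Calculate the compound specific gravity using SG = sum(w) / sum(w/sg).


Sum of weights = 164.0
Volume contributions:
  polymer: 100/0.89 = 112.3596
  filler: 52.3/2.53 = 20.6719
  plasticizer: 6.8/0.9 = 7.5556
  zinc oxide: 4.9/5.6 = 0.8750
Sum of volumes = 141.4620
SG = 164.0 / 141.4620 = 1.159

SG = 1.159


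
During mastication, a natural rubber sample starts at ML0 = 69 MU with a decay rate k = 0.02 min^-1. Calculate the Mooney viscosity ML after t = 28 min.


ML = ML0 * exp(-k * t)
ML = 69 * exp(-0.02 * 28)
ML = 69 * 0.5712
ML = 39.41 MU

39.41 MU


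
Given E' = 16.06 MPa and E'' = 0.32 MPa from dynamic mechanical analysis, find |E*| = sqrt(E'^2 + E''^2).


|E*| = sqrt(E'^2 + E''^2)
= sqrt(16.06^2 + 0.32^2)
= sqrt(257.9236 + 0.1024)
= 16.063 MPa

16.063 MPa


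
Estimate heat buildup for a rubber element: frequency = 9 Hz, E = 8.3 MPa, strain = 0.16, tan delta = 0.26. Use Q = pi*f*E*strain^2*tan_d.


Q = pi * f * E * strain^2 * tan_d
= pi * 9 * 8.3 * 0.16^2 * 0.26
= pi * 9 * 8.3 * 0.0256 * 0.26
= 1.5620

Q = 1.5620


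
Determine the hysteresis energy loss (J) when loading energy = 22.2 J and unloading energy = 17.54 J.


Hysteresis loss = loading - unloading
= 22.2 - 17.54
= 4.66 J

4.66 J


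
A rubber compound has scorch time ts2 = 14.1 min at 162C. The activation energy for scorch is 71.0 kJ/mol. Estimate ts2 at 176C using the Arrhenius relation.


Convert temperatures: T1 = 162 + 273.15 = 435.15 K, T2 = 176 + 273.15 = 449.15 K
ts2_new = 14.1 * exp(71000 / 8.314 * (1/449.15 - 1/435.15))
1/T2 - 1/T1 = -7.1630e-05
ts2_new = 7.65 min

7.65 min


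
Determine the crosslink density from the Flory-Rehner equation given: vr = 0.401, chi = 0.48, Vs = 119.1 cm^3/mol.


ln(1 - vr) = ln(1 - 0.401) = -0.5125
Numerator = -((-0.5125) + 0.401 + 0.48 * 0.401^2) = 0.0343
Denominator = 119.1 * (0.401^(1/3) - 0.401/2) = 63.9471
nu = 0.0343 / 63.9471 = 5.3652e-04 mol/cm^3

5.3652e-04 mol/cm^3


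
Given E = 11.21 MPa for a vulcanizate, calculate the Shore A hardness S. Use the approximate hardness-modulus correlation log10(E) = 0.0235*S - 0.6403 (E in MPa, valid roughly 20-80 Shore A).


log10(E) = 0.0235*S - 0.6403  =>  S = (log10(E) + 0.6403) / 0.0235
log10(11.21) = 1.049606
S = (1.049606 + 0.6403) / 0.0235 = 1.689906 / 0.0235
S = 71.9

Shore A = 71.9


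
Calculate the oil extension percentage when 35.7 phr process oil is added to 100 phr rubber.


Oil % = oil / (100 + oil) * 100
= 35.7 / (100 + 35.7) * 100
= 35.7 / 135.7 * 100
= 26.31%

26.31%


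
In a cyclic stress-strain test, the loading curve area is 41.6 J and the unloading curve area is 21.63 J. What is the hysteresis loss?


Hysteresis loss = loading - unloading
= 41.6 - 21.63
= 19.97 J

19.97 J


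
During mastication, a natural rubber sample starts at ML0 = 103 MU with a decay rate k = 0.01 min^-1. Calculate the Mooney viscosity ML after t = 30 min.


ML = ML0 * exp(-k * t)
ML = 103 * exp(-0.01 * 30)
ML = 103 * 0.7408
ML = 76.3 MU

76.3 MU


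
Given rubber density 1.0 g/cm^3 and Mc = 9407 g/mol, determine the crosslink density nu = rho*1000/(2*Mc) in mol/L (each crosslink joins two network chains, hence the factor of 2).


nu = rho * 1000 / (2 * Mc)
nu = 1.0 * 1000 / (2 * 9407)
nu = 1000.0 / 18814
nu = 0.0532 mol/L

0.0532 mol/L


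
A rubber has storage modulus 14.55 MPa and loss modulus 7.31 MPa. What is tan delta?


tan delta = E'' / E'
= 7.31 / 14.55
= 0.5024

tan delta = 0.5024


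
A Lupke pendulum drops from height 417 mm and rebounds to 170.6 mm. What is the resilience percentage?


Resilience = h_rebound / h_drop * 100
= 170.6 / 417 * 100
= 40.9%

40.9%


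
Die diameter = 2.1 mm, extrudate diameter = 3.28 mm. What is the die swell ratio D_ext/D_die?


Die swell ratio = D_extrudate / D_die
= 3.28 / 2.1
= 1.562

Die swell = 1.562


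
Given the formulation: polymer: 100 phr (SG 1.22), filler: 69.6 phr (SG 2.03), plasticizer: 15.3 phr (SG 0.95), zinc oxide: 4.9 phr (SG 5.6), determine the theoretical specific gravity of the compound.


Sum of weights = 189.8
Volume contributions:
  polymer: 100/1.22 = 81.9672
  filler: 69.6/2.03 = 34.2857
  plasticizer: 15.3/0.95 = 16.1053
  zinc oxide: 4.9/5.6 = 0.8750
Sum of volumes = 133.2332
SG = 189.8 / 133.2332 = 1.425

SG = 1.425


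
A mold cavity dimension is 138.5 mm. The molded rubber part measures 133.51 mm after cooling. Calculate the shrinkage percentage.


Shrinkage = (mold - part) / mold * 100
= (138.5 - 133.51) / 138.5 * 100
= 4.99 / 138.5 * 100
= 3.6%

3.6%


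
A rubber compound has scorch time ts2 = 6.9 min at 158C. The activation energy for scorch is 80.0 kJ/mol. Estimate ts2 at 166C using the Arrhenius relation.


Convert temperatures: T1 = 158 + 273.15 = 431.15 K, T2 = 166 + 273.15 = 439.15 K
ts2_new = 6.9 * exp(80000 / 8.314 * (1/439.15 - 1/431.15))
1/T2 - 1/T1 = -4.2252e-05
ts2_new = 4.59 min

4.59 min


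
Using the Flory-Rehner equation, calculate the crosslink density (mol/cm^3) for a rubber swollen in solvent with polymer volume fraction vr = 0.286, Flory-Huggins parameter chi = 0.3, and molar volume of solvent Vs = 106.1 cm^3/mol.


ln(1 - vr) = ln(1 - 0.286) = -0.3369
Numerator = -((-0.3369) + 0.286 + 0.3 * 0.286^2) = 0.0263
Denominator = 106.1 * (0.286^(1/3) - 0.286/2) = 54.7320
nu = 0.0263 / 54.7320 = 4.8114e-04 mol/cm^3

4.8114e-04 mol/cm^3


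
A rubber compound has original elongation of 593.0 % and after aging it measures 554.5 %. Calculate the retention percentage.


Retention = aged / original * 100
= 554.5 / 593.0 * 100
= 93.5%

93.5%


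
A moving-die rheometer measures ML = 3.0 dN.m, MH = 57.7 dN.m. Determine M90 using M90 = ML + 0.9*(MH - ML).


M90 = ML + 0.9 * (MH - ML)
M90 = 3.0 + 0.9 * (57.7 - 3.0)
M90 = 3.0 + 0.9 * 54.7
M90 = 52.23 dN.m

52.23 dN.m


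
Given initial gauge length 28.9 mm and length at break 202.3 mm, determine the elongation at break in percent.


Elongation = (Lf - L0) / L0 * 100
= (202.3 - 28.9) / 28.9 * 100
= 173.4 / 28.9 * 100
= 600.0%

600.0%


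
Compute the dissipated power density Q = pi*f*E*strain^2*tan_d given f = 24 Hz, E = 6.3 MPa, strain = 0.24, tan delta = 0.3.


Q = pi * f * E * strain^2 * tan_d
= pi * 24 * 6.3 * 0.24^2 * 0.3
= pi * 24 * 6.3 * 0.0576 * 0.3
= 8.2082

Q = 8.2082


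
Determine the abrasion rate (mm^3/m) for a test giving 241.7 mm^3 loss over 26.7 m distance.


Rate = volume_loss / distance
= 241.7 / 26.7
= 9.052 mm^3/m

9.052 mm^3/m


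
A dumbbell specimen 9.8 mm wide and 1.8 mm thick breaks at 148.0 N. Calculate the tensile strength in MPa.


Area = width * thickness = 9.8 * 1.8 = 17.64 mm^2
TS = force / area = 148.0 / 17.64 = 8.39 MPa

8.39 MPa


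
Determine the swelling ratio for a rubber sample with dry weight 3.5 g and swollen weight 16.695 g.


Q = W_swollen / W_dry
Q = 16.695 / 3.5
Q = 4.77

Q = 4.77


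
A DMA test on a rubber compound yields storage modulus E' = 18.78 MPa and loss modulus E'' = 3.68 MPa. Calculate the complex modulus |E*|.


|E*| = sqrt(E'^2 + E''^2)
= sqrt(18.78^2 + 3.68^2)
= sqrt(352.6884 + 13.5424)
= 19.137 MPa

19.137 MPa


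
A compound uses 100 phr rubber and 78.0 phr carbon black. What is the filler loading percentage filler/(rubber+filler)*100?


Filler % = filler / (rubber + filler) * 100
= 78.0 / (100 + 78.0) * 100
= 78.0 / 178.0 * 100
= 43.82%

43.82%


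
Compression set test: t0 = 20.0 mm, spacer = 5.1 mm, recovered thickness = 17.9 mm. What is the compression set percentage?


CS = (t0 - recovered) / (t0 - ts) * 100
= (20.0 - 17.9) / (20.0 - 5.1) * 100
= 2.1 / 14.9 * 100
= 14.1%

14.1%


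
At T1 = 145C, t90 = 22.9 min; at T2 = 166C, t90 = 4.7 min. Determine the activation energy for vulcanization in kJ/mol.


T1 = 418.15 K, T2 = 439.15 K
1/T1 - 1/T2 = 1.1436e-04
ln(t1/t2) = ln(22.9/4.7) = 1.5836
Ea = 8.314 * 1.5836 / 1.1436e-04 = 115126.2044 J/mol
Ea = 115.13 kJ/mol

115.13 kJ/mol


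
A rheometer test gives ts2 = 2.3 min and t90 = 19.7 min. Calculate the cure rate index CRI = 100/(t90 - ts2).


CRI = 100 / (t90 - ts2)
= 100 / (19.7 - 2.3)
= 100 / 17.4
= 5.75 min^-1

5.75 min^-1


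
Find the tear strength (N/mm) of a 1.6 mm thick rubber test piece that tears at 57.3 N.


Tear strength = force / thickness
= 57.3 / 1.6
= 35.81 N/mm

35.81 N/mm


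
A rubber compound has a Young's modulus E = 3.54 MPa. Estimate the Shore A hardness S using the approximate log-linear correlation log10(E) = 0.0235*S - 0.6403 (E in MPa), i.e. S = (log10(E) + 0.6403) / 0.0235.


log10(E) = 0.0235*S - 0.6403  =>  S = (log10(E) + 0.6403) / 0.0235
log10(3.54) = 0.549003
S = (0.549003 + 0.6403) / 0.0235 = 1.189303 / 0.0235
S = 50.6

Shore A = 50.6


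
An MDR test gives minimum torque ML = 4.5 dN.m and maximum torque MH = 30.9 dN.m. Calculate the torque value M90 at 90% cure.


M90 = ML + 0.9 * (MH - ML)
M90 = 4.5 + 0.9 * (30.9 - 4.5)
M90 = 4.5 + 0.9 * 26.4
M90 = 28.26 dN.m

28.26 dN.m


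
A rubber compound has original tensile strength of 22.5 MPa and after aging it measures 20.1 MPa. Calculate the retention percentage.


Retention = aged / original * 100
= 20.1 / 22.5 * 100
= 89.3%

89.3%


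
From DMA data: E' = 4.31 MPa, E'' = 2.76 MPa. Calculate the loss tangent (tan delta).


tan delta = E'' / E'
= 2.76 / 4.31
= 0.6404

tan delta = 0.6404


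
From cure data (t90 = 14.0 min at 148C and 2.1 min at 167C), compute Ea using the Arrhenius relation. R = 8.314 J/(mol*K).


T1 = 421.15 K, T2 = 440.15 K
1/T1 - 1/T2 = 1.0250e-04
ln(t1/t2) = ln(14.0/2.1) = 1.8971
Ea = 8.314 * 1.8971 / 1.0250e-04 = 153882.3215 J/mol
Ea = 153.88 kJ/mol

153.88 kJ/mol


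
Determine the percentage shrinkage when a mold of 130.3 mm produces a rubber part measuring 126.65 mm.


Shrinkage = (mold - part) / mold * 100
= (130.3 - 126.65) / 130.3 * 100
= 3.65 / 130.3 * 100
= 2.8%

2.8%


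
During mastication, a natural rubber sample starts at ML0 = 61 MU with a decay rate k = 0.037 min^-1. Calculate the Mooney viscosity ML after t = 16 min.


ML = ML0 * exp(-k * t)
ML = 61 * exp(-0.037 * 16)
ML = 61 * 0.5532
ML = 33.75 MU

33.75 MU


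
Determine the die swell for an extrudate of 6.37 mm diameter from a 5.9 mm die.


Die swell ratio = D_extrudate / D_die
= 6.37 / 5.9
= 1.08

Die swell = 1.08


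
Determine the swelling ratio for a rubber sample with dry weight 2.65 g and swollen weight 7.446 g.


Q = W_swollen / W_dry
Q = 7.446 / 2.65
Q = 2.81

Q = 2.81


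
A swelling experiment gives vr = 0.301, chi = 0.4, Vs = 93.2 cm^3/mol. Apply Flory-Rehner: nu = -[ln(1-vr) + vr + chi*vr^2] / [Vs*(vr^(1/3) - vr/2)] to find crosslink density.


ln(1 - vr) = ln(1 - 0.301) = -0.3581
Numerator = -((-0.3581) + 0.301 + 0.4 * 0.301^2) = 0.0209
Denominator = 93.2 * (0.301^(1/3) - 0.301/2) = 48.4338
nu = 0.0209 / 48.4338 = 4.3078e-04 mol/cm^3

4.3078e-04 mol/cm^3


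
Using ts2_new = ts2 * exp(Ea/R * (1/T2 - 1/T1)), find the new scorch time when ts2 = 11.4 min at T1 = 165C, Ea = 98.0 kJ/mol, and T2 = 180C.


Convert temperatures: T1 = 165 + 273.15 = 438.15 K, T2 = 180 + 273.15 = 453.15 K
ts2_new = 11.4 * exp(98000 / 8.314 * (1/453.15 - 1/438.15))
1/T2 - 1/T1 = -7.5549e-05
ts2_new = 4.68 min

4.68 min


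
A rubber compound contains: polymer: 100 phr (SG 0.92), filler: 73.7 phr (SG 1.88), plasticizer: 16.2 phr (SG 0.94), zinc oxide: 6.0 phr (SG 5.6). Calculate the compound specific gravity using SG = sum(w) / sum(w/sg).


Sum of weights = 195.9
Volume contributions:
  polymer: 100/0.92 = 108.6957
  filler: 73.7/1.88 = 39.2021
  plasticizer: 16.2/0.94 = 17.2340
  zinc oxide: 6.0/5.6 = 1.0714
Sum of volumes = 166.2033
SG = 195.9 / 166.2033 = 1.179

SG = 1.179


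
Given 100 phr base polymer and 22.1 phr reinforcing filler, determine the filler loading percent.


Filler % = filler / (rubber + filler) * 100
= 22.1 / (100 + 22.1) * 100
= 22.1 / 122.1 * 100
= 18.1%

18.1%


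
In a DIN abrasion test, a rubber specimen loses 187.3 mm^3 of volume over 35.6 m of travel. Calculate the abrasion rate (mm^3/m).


Rate = volume_loss / distance
= 187.3 / 35.6
= 5.261 mm^3/m

5.261 mm^3/m


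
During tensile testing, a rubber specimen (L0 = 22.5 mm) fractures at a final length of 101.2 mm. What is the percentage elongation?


Elongation = (Lf - L0) / L0 * 100
= (101.2 - 22.5) / 22.5 * 100
= 78.7 / 22.5 * 100
= 349.8%

349.8%


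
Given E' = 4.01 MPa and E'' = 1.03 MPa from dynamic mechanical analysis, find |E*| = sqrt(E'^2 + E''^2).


|E*| = sqrt(E'^2 + E''^2)
= sqrt(4.01^2 + 1.03^2)
= sqrt(16.0801 + 1.0609)
= 4.14 MPa

4.14 MPa


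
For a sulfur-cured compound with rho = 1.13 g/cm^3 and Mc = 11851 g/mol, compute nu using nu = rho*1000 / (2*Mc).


nu = rho * 1000 / (2 * Mc)
nu = 1.13 * 1000 / (2 * 11851)
nu = 1130.0 / 23702
nu = 0.0477 mol/L

0.0477 mol/L


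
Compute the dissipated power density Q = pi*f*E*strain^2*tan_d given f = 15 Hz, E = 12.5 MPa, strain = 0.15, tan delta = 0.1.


Q = pi * f * E * strain^2 * tan_d
= pi * 15 * 12.5 * 0.15^2 * 0.1
= pi * 15 * 12.5 * 0.0225 * 0.1
= 1.3254

Q = 1.3254


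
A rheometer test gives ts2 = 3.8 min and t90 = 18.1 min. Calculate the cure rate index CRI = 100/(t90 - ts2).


CRI = 100 / (t90 - ts2)
= 100 / (18.1 - 3.8)
= 100 / 14.3
= 6.99 min^-1

6.99 min^-1


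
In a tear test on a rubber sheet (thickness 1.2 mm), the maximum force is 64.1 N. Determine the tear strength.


Tear strength = force / thickness
= 64.1 / 1.2
= 53.42 N/mm

53.42 N/mm


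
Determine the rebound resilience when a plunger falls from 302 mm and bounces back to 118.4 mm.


Resilience = h_rebound / h_drop * 100
= 118.4 / 302 * 100
= 39.2%

39.2%


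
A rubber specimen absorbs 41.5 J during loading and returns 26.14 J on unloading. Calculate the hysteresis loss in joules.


Hysteresis loss = loading - unloading
= 41.5 - 26.14
= 15.36 J

15.36 J


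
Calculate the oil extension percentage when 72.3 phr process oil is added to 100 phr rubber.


Oil % = oil / (100 + oil) * 100
= 72.3 / (100 + 72.3) * 100
= 72.3 / 172.3 * 100
= 41.96%

41.96%


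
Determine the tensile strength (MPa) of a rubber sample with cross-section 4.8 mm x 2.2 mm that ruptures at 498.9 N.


Area = width * thickness = 4.8 * 2.2 = 10.56 mm^2
TS = force / area = 498.9 / 10.56 = 47.24 MPa

47.24 MPa


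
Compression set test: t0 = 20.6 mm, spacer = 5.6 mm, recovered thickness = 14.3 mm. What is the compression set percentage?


CS = (t0 - recovered) / (t0 - ts) * 100
= (20.6 - 14.3) / (20.6 - 5.6) * 100
= 6.3 / 15.0 * 100
= 42.0%

42.0%


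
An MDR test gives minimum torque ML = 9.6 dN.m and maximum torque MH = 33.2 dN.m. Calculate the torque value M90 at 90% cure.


M90 = ML + 0.9 * (MH - ML)
M90 = 9.6 + 0.9 * (33.2 - 9.6)
M90 = 9.6 + 0.9 * 23.6
M90 = 30.84 dN.m

30.84 dN.m


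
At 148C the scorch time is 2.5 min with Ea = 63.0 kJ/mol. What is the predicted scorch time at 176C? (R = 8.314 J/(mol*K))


Convert temperatures: T1 = 148 + 273.15 = 421.15 K, T2 = 176 + 273.15 = 449.15 K
ts2_new = 2.5 * exp(63000 / 8.314 * (1/449.15 - 1/421.15))
1/T2 - 1/T1 = -1.4802e-04
ts2_new = 0.81 min

0.81 min


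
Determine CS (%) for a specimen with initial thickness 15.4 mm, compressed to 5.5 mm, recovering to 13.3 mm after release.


CS = (t0 - recovered) / (t0 - ts) * 100
= (15.4 - 13.3) / (15.4 - 5.5) * 100
= 2.1 / 9.9 * 100
= 21.2%

21.2%


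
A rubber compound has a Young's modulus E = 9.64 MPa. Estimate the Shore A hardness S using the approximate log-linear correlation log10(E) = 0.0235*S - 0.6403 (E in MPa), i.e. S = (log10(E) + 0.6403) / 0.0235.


log10(E) = 0.0235*S - 0.6403  =>  S = (log10(E) + 0.6403) / 0.0235
log10(9.64) = 0.984077
S = (0.984077 + 0.6403) / 0.0235 = 1.624377 / 0.0235
S = 69.1

Shore A = 69.1


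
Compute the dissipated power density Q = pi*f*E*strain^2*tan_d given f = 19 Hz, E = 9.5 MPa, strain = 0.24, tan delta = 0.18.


Q = pi * f * E * strain^2 * tan_d
= pi * 19 * 9.5 * 0.24^2 * 0.18
= pi * 19 * 9.5 * 0.0576 * 0.18
= 5.8793

Q = 5.8793


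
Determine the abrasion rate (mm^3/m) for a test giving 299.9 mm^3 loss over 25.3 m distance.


Rate = volume_loss / distance
= 299.9 / 25.3
= 11.854 mm^3/m

11.854 mm^3/m


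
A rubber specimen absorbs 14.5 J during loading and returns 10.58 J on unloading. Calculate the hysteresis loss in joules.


Hysteresis loss = loading - unloading
= 14.5 - 10.58
= 3.92 J

3.92 J


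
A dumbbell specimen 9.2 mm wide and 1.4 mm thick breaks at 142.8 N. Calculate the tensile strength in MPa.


Area = width * thickness = 9.2 * 1.4 = 12.88 mm^2
TS = force / area = 142.8 / 12.88 = 11.09 MPa

11.09 MPa


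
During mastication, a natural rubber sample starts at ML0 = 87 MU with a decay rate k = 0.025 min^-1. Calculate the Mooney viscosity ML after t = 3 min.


ML = ML0 * exp(-k * t)
ML = 87 * exp(-0.025 * 3)
ML = 87 * 0.9277
ML = 80.71 MU

80.71 MU


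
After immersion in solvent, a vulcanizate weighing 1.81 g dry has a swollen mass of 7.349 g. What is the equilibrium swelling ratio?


Q = W_swollen / W_dry
Q = 7.349 / 1.81
Q = 4.06

Q = 4.06


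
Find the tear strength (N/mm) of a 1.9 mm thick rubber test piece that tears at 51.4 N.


Tear strength = force / thickness
= 51.4 / 1.9
= 27.05 N/mm

27.05 N/mm


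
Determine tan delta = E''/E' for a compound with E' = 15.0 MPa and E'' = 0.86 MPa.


tan delta = E'' / E'
= 0.86 / 15.0
= 0.0573

tan delta = 0.0573


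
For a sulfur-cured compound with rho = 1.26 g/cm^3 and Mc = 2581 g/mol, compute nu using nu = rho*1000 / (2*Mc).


nu = rho * 1000 / (2 * Mc)
nu = 1.26 * 1000 / (2 * 2581)
nu = 1260.0 / 5162
nu = 0.2441 mol/L

0.2441 mol/L


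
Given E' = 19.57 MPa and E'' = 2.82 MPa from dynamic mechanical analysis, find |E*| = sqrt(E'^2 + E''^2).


|E*| = sqrt(E'^2 + E''^2)
= sqrt(19.57^2 + 2.82^2)
= sqrt(382.9849 + 7.9524)
= 19.772 MPa

19.772 MPa


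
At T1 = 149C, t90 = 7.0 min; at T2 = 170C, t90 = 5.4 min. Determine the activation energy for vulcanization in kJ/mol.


T1 = 422.15 K, T2 = 443.15 K
1/T1 - 1/T2 = 1.1225e-04
ln(t1/t2) = ln(7.0/5.4) = 0.2595
Ea = 8.314 * 0.2595 / 1.1225e-04 = 19220.4863 J/mol
Ea = 19.22 kJ/mol

19.22 kJ/mol


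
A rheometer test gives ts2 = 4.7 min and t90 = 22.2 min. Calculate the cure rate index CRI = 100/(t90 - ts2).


CRI = 100 / (t90 - ts2)
= 100 / (22.2 - 4.7)
= 100 / 17.5
= 5.71 min^-1

5.71 min^-1


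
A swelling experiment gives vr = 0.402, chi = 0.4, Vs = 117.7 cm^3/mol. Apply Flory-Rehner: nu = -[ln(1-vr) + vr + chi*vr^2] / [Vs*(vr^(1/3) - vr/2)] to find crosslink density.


ln(1 - vr) = ln(1 - 0.402) = -0.5142
Numerator = -((-0.5142) + 0.402 + 0.4 * 0.402^2) = 0.0475
Denominator = 117.7 * (0.402^(1/3) - 0.402/2) = 63.2087
nu = 0.0475 / 63.2087 = 7.5184e-04 mol/cm^3

7.5184e-04 mol/cm^3


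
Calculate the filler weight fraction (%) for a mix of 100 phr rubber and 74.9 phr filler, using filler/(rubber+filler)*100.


Filler % = filler / (rubber + filler) * 100
= 74.9 / (100 + 74.9) * 100
= 74.9 / 174.9 * 100
= 42.82%

42.82%


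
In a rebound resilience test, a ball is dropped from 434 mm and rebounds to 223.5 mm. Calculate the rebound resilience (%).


Resilience = h_rebound / h_drop * 100
= 223.5 / 434 * 100
= 51.5%

51.5%


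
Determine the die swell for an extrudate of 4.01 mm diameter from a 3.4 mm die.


Die swell ratio = D_extrudate / D_die
= 4.01 / 3.4
= 1.179

Die swell = 1.179


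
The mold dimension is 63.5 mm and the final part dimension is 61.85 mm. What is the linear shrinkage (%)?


Shrinkage = (mold - part) / mold * 100
= (63.5 - 61.85) / 63.5 * 100
= 1.65 / 63.5 * 100
= 2.6%

2.6%


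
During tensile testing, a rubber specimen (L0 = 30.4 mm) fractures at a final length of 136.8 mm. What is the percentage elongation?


Elongation = (Lf - L0) / L0 * 100
= (136.8 - 30.4) / 30.4 * 100
= 106.4 / 30.4 * 100
= 350.0%

350.0%


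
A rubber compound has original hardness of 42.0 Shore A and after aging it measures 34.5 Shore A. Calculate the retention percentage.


Retention = aged / original * 100
= 34.5 / 42.0 * 100
= 82.1%

82.1%


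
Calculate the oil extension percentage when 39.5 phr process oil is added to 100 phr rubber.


Oil % = oil / (100 + oil) * 100
= 39.5 / (100 + 39.5) * 100
= 39.5 / 139.5 * 100
= 28.32%

28.32%


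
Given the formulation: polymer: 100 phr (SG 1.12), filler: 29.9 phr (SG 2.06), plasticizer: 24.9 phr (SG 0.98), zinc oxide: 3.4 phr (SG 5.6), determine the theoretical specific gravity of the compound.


Sum of weights = 158.2
Volume contributions:
  polymer: 100/1.12 = 89.2857
  filler: 29.9/2.06 = 14.5146
  plasticizer: 24.9/0.98 = 25.4082
  zinc oxide: 3.4/5.6 = 0.6071
Sum of volumes = 129.8156
SG = 158.2 / 129.8156 = 1.219

SG = 1.219


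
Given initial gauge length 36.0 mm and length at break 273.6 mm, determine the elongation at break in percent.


Elongation = (Lf - L0) / L0 * 100
= (273.6 - 36.0) / 36.0 * 100
= 237.6 / 36.0 * 100
= 660.0%

660.0%


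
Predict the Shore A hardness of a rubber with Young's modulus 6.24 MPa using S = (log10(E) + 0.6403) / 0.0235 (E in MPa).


log10(E) = 0.0235*S - 0.6403  =>  S = (log10(E) + 0.6403) / 0.0235
log10(6.24) = 0.795185
S = (0.795185 + 0.6403) / 0.0235 = 1.435485 / 0.0235
S = 61.1

Shore A = 61.1


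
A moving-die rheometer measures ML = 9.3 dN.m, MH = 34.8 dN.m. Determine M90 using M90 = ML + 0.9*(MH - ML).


M90 = ML + 0.9 * (MH - ML)
M90 = 9.3 + 0.9 * (34.8 - 9.3)
M90 = 9.3 + 0.9 * 25.5
M90 = 32.25 dN.m

32.25 dN.m


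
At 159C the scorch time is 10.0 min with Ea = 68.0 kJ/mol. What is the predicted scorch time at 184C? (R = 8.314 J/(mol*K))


Convert temperatures: T1 = 159 + 273.15 = 432.15 K, T2 = 184 + 273.15 = 457.15 K
ts2_new = 10.0 * exp(68000 / 8.314 * (1/457.15 - 1/432.15))
1/T2 - 1/T1 = -1.2655e-04
ts2_new = 3.55 min

3.55 min


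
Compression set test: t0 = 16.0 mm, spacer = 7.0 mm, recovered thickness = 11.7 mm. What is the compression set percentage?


CS = (t0 - recovered) / (t0 - ts) * 100
= (16.0 - 11.7) / (16.0 - 7.0) * 100
= 4.3 / 9.0 * 100
= 47.8%

47.8%


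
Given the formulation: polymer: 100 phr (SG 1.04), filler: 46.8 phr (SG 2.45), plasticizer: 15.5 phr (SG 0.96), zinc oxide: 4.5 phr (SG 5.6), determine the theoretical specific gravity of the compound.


Sum of weights = 166.8
Volume contributions:
  polymer: 100/1.04 = 96.1538
  filler: 46.8/2.45 = 19.1020
  plasticizer: 15.5/0.96 = 16.1458
  zinc oxide: 4.5/5.6 = 0.8036
Sum of volumes = 132.2053
SG = 166.8 / 132.2053 = 1.262

SG = 1.262


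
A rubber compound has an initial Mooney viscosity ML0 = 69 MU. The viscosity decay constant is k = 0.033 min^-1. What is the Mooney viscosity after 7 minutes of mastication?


ML = ML0 * exp(-k * t)
ML = 69 * exp(-0.033 * 7)
ML = 69 * 0.7937
ML = 54.77 MU

54.77 MU
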